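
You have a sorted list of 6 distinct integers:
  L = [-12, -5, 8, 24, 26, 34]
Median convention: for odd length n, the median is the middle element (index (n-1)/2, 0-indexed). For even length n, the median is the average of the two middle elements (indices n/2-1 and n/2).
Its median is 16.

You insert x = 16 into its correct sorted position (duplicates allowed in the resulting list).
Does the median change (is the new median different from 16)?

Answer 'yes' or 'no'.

Old median = 16
Insert x = 16
New median = 16
Changed? no

Answer: no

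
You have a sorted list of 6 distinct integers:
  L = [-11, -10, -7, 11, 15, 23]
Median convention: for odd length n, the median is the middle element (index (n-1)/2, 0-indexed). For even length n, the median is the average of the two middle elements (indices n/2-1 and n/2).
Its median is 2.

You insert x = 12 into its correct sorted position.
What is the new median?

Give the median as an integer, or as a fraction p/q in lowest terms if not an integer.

Old list (sorted, length 6): [-11, -10, -7, 11, 15, 23]
Old median = 2
Insert x = 12
Old length even (6). Middle pair: indices 2,3 = -7,11.
New length odd (7). New median = single middle element.
x = 12: 4 elements are < x, 2 elements are > x.
New sorted list: [-11, -10, -7, 11, 12, 15, 23]
New median = 11

Answer: 11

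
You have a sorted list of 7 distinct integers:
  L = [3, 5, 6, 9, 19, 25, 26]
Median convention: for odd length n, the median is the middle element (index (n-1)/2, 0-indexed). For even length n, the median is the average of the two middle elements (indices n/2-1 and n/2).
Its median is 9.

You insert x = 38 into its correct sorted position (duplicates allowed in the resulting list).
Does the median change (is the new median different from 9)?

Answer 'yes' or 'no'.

Answer: yes

Derivation:
Old median = 9
Insert x = 38
New median = 14
Changed? yes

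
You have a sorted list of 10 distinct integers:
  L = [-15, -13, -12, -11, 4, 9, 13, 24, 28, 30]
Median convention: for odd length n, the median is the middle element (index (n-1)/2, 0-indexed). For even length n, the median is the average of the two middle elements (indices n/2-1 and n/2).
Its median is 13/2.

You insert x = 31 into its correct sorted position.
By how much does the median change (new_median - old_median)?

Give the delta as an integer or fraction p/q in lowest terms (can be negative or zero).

Old median = 13/2
After inserting x = 31: new sorted = [-15, -13, -12, -11, 4, 9, 13, 24, 28, 30, 31]
New median = 9
Delta = 9 - 13/2 = 5/2

Answer: 5/2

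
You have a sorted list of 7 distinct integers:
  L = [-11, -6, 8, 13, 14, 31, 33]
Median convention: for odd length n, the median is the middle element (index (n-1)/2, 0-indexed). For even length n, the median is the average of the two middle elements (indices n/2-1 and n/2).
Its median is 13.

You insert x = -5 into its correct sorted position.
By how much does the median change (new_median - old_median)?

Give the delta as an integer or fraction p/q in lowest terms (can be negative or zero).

Answer: -5/2

Derivation:
Old median = 13
After inserting x = -5: new sorted = [-11, -6, -5, 8, 13, 14, 31, 33]
New median = 21/2
Delta = 21/2 - 13 = -5/2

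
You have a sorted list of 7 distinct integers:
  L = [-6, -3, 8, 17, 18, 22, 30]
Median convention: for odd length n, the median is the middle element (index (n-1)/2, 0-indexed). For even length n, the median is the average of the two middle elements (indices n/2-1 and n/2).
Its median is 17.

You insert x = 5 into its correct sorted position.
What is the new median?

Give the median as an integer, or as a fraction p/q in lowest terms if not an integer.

Old list (sorted, length 7): [-6, -3, 8, 17, 18, 22, 30]
Old median = 17
Insert x = 5
Old length odd (7). Middle was index 3 = 17.
New length even (8). New median = avg of two middle elements.
x = 5: 2 elements are < x, 5 elements are > x.
New sorted list: [-6, -3, 5, 8, 17, 18, 22, 30]
New median = 25/2

Answer: 25/2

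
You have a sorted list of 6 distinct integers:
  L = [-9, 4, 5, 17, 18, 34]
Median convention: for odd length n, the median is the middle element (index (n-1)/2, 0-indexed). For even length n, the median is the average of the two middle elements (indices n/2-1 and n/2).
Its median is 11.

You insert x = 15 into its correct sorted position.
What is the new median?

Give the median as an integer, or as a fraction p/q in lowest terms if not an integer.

Old list (sorted, length 6): [-9, 4, 5, 17, 18, 34]
Old median = 11
Insert x = 15
Old length even (6). Middle pair: indices 2,3 = 5,17.
New length odd (7). New median = single middle element.
x = 15: 3 elements are < x, 3 elements are > x.
New sorted list: [-9, 4, 5, 15, 17, 18, 34]
New median = 15

Answer: 15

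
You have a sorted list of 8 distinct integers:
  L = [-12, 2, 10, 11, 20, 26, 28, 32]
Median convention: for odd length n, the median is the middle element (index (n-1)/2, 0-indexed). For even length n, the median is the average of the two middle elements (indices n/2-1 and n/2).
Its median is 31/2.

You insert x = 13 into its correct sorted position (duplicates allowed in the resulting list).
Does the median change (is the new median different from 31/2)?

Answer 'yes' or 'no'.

Answer: yes

Derivation:
Old median = 31/2
Insert x = 13
New median = 13
Changed? yes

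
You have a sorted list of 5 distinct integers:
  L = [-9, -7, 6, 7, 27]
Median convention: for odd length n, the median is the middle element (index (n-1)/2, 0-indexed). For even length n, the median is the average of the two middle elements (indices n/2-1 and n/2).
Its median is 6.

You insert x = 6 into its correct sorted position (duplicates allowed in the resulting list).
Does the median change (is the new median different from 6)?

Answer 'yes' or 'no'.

Answer: no

Derivation:
Old median = 6
Insert x = 6
New median = 6
Changed? no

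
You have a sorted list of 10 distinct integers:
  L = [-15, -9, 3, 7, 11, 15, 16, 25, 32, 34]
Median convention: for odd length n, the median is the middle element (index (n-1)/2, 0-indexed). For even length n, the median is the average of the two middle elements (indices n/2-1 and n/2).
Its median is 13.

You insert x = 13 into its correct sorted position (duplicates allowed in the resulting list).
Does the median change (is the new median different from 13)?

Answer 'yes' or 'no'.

Old median = 13
Insert x = 13
New median = 13
Changed? no

Answer: no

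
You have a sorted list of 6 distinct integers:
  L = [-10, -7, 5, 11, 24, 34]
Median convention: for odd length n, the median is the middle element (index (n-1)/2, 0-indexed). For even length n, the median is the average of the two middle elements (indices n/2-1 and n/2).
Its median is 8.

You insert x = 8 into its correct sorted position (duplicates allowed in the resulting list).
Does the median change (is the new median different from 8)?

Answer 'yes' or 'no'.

Answer: no

Derivation:
Old median = 8
Insert x = 8
New median = 8
Changed? no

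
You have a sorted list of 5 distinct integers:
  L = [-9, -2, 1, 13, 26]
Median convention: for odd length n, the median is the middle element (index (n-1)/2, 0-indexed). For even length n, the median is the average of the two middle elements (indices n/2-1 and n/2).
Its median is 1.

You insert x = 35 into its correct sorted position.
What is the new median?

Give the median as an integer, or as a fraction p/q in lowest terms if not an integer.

Answer: 7

Derivation:
Old list (sorted, length 5): [-9, -2, 1, 13, 26]
Old median = 1
Insert x = 35
Old length odd (5). Middle was index 2 = 1.
New length even (6). New median = avg of two middle elements.
x = 35: 5 elements are < x, 0 elements are > x.
New sorted list: [-9, -2, 1, 13, 26, 35]
New median = 7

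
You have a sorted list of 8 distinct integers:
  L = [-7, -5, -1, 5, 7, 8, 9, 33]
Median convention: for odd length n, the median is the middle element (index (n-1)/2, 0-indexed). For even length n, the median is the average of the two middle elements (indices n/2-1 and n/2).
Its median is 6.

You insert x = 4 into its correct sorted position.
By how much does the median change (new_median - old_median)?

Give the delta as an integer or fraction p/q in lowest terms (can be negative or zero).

Old median = 6
After inserting x = 4: new sorted = [-7, -5, -1, 4, 5, 7, 8, 9, 33]
New median = 5
Delta = 5 - 6 = -1

Answer: -1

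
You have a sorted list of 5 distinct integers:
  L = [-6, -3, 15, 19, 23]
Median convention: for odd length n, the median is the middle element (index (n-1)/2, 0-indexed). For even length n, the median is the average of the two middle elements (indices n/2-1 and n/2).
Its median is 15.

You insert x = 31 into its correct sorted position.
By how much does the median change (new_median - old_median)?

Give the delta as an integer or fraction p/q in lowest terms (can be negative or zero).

Answer: 2

Derivation:
Old median = 15
After inserting x = 31: new sorted = [-6, -3, 15, 19, 23, 31]
New median = 17
Delta = 17 - 15 = 2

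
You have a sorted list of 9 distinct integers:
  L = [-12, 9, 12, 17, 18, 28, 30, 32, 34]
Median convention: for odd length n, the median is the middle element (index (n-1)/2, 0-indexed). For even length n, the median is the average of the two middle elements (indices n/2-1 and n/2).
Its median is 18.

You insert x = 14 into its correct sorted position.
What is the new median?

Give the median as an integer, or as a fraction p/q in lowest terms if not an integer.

Old list (sorted, length 9): [-12, 9, 12, 17, 18, 28, 30, 32, 34]
Old median = 18
Insert x = 14
Old length odd (9). Middle was index 4 = 18.
New length even (10). New median = avg of two middle elements.
x = 14: 3 elements are < x, 6 elements are > x.
New sorted list: [-12, 9, 12, 14, 17, 18, 28, 30, 32, 34]
New median = 35/2

Answer: 35/2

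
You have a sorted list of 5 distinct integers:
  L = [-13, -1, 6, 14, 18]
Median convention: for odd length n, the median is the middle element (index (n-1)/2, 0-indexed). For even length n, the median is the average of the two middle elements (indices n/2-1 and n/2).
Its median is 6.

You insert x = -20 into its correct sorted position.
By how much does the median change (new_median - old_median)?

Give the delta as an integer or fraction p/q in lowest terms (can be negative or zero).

Old median = 6
After inserting x = -20: new sorted = [-20, -13, -1, 6, 14, 18]
New median = 5/2
Delta = 5/2 - 6 = -7/2

Answer: -7/2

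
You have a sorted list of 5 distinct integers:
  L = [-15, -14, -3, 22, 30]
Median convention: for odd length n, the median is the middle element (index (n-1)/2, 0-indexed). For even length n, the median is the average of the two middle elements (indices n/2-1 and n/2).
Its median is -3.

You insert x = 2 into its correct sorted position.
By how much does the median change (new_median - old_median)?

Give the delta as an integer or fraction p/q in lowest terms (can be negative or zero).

Old median = -3
After inserting x = 2: new sorted = [-15, -14, -3, 2, 22, 30]
New median = -1/2
Delta = -1/2 - -3 = 5/2

Answer: 5/2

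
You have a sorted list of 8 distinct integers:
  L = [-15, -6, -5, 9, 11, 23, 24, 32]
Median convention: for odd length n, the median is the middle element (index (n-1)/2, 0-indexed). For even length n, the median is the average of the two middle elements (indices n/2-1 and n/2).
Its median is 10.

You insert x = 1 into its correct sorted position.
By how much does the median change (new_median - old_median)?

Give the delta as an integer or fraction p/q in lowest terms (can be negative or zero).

Old median = 10
After inserting x = 1: new sorted = [-15, -6, -5, 1, 9, 11, 23, 24, 32]
New median = 9
Delta = 9 - 10 = -1

Answer: -1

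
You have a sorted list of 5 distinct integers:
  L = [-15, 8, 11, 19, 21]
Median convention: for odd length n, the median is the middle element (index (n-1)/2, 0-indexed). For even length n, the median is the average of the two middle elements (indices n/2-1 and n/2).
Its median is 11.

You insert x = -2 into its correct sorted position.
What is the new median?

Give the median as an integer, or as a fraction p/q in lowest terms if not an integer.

Answer: 19/2

Derivation:
Old list (sorted, length 5): [-15, 8, 11, 19, 21]
Old median = 11
Insert x = -2
Old length odd (5). Middle was index 2 = 11.
New length even (6). New median = avg of two middle elements.
x = -2: 1 elements are < x, 4 elements are > x.
New sorted list: [-15, -2, 8, 11, 19, 21]
New median = 19/2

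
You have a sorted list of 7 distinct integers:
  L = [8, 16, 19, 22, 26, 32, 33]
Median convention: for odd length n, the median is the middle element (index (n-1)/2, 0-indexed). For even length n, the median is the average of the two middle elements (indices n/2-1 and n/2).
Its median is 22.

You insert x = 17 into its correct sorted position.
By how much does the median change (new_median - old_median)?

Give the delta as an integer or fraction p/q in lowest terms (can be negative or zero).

Answer: -3/2

Derivation:
Old median = 22
After inserting x = 17: new sorted = [8, 16, 17, 19, 22, 26, 32, 33]
New median = 41/2
Delta = 41/2 - 22 = -3/2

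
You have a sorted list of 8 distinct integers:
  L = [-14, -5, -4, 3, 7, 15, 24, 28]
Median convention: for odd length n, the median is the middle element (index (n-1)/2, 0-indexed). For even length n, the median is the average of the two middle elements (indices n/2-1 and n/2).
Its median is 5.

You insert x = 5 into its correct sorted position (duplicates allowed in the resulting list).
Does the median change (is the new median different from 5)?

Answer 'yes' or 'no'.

Old median = 5
Insert x = 5
New median = 5
Changed? no

Answer: no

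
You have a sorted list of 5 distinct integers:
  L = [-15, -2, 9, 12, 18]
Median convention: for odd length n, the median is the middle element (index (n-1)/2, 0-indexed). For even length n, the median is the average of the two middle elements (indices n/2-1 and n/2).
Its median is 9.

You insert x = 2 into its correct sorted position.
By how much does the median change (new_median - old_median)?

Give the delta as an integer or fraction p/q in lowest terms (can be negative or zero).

Answer: -7/2

Derivation:
Old median = 9
After inserting x = 2: new sorted = [-15, -2, 2, 9, 12, 18]
New median = 11/2
Delta = 11/2 - 9 = -7/2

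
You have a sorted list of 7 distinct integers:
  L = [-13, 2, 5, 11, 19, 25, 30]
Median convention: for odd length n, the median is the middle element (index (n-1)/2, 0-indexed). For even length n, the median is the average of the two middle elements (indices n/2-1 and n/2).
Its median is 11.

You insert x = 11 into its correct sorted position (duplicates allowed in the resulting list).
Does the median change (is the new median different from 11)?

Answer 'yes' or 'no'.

Old median = 11
Insert x = 11
New median = 11
Changed? no

Answer: no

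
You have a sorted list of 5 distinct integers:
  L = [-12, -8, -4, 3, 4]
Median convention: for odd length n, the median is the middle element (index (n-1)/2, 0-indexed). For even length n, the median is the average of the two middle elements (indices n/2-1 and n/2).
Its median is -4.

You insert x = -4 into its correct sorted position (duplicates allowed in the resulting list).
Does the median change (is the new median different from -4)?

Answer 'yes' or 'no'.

Answer: no

Derivation:
Old median = -4
Insert x = -4
New median = -4
Changed? no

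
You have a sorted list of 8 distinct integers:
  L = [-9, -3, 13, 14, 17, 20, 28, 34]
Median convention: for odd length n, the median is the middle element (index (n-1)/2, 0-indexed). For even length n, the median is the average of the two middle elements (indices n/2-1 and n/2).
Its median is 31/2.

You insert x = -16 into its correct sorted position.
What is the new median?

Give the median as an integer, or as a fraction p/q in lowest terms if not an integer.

Old list (sorted, length 8): [-9, -3, 13, 14, 17, 20, 28, 34]
Old median = 31/2
Insert x = -16
Old length even (8). Middle pair: indices 3,4 = 14,17.
New length odd (9). New median = single middle element.
x = -16: 0 elements are < x, 8 elements are > x.
New sorted list: [-16, -9, -3, 13, 14, 17, 20, 28, 34]
New median = 14

Answer: 14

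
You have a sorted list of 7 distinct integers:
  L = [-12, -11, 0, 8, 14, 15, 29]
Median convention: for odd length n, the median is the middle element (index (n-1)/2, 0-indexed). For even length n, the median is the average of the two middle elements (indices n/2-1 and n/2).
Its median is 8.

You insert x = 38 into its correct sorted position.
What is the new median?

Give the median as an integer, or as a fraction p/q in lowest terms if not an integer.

Old list (sorted, length 7): [-12, -11, 0, 8, 14, 15, 29]
Old median = 8
Insert x = 38
Old length odd (7). Middle was index 3 = 8.
New length even (8). New median = avg of two middle elements.
x = 38: 7 elements are < x, 0 elements are > x.
New sorted list: [-12, -11, 0, 8, 14, 15, 29, 38]
New median = 11

Answer: 11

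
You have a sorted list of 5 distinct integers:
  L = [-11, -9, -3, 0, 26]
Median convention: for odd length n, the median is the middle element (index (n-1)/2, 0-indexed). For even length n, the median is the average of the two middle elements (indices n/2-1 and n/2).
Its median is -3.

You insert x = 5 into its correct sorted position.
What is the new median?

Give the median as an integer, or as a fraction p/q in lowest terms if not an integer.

Old list (sorted, length 5): [-11, -9, -3, 0, 26]
Old median = -3
Insert x = 5
Old length odd (5). Middle was index 2 = -3.
New length even (6). New median = avg of two middle elements.
x = 5: 4 elements are < x, 1 elements are > x.
New sorted list: [-11, -9, -3, 0, 5, 26]
New median = -3/2

Answer: -3/2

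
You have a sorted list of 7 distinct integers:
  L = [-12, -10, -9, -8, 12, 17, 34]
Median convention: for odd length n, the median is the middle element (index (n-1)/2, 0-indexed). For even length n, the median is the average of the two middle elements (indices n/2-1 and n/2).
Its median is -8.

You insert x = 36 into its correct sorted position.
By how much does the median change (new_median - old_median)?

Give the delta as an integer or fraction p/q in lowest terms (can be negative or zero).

Answer: 10

Derivation:
Old median = -8
After inserting x = 36: new sorted = [-12, -10, -9, -8, 12, 17, 34, 36]
New median = 2
Delta = 2 - -8 = 10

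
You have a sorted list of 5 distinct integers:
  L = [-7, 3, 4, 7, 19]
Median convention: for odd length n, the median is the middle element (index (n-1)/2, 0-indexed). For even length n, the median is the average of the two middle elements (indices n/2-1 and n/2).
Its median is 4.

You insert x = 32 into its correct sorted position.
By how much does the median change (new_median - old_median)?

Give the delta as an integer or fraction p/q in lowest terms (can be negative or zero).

Old median = 4
After inserting x = 32: new sorted = [-7, 3, 4, 7, 19, 32]
New median = 11/2
Delta = 11/2 - 4 = 3/2

Answer: 3/2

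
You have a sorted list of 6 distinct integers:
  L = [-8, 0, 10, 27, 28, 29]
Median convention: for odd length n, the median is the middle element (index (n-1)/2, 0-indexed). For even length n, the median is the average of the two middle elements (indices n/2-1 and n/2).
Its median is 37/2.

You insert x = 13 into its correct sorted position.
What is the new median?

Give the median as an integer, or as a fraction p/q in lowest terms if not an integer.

Old list (sorted, length 6): [-8, 0, 10, 27, 28, 29]
Old median = 37/2
Insert x = 13
Old length even (6). Middle pair: indices 2,3 = 10,27.
New length odd (7). New median = single middle element.
x = 13: 3 elements are < x, 3 elements are > x.
New sorted list: [-8, 0, 10, 13, 27, 28, 29]
New median = 13

Answer: 13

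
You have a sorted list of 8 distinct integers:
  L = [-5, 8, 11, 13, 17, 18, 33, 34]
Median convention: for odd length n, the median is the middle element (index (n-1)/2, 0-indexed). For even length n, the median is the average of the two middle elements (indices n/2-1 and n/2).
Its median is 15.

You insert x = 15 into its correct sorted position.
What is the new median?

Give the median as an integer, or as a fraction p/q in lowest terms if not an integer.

Old list (sorted, length 8): [-5, 8, 11, 13, 17, 18, 33, 34]
Old median = 15
Insert x = 15
Old length even (8). Middle pair: indices 3,4 = 13,17.
New length odd (9). New median = single middle element.
x = 15: 4 elements are < x, 4 elements are > x.
New sorted list: [-5, 8, 11, 13, 15, 17, 18, 33, 34]
New median = 15

Answer: 15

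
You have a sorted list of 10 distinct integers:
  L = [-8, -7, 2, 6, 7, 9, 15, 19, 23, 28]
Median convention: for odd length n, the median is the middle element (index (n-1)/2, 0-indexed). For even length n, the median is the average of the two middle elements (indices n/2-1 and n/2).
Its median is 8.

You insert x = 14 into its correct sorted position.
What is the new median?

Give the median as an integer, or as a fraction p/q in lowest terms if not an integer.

Answer: 9

Derivation:
Old list (sorted, length 10): [-8, -7, 2, 6, 7, 9, 15, 19, 23, 28]
Old median = 8
Insert x = 14
Old length even (10). Middle pair: indices 4,5 = 7,9.
New length odd (11). New median = single middle element.
x = 14: 6 elements are < x, 4 elements are > x.
New sorted list: [-8, -7, 2, 6, 7, 9, 14, 15, 19, 23, 28]
New median = 9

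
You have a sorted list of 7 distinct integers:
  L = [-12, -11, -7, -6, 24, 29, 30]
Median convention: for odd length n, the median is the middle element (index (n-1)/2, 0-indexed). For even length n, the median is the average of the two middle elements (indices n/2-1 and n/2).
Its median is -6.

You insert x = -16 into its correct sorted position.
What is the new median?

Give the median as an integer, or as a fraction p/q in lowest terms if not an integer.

Answer: -13/2

Derivation:
Old list (sorted, length 7): [-12, -11, -7, -6, 24, 29, 30]
Old median = -6
Insert x = -16
Old length odd (7). Middle was index 3 = -6.
New length even (8). New median = avg of two middle elements.
x = -16: 0 elements are < x, 7 elements are > x.
New sorted list: [-16, -12, -11, -7, -6, 24, 29, 30]
New median = -13/2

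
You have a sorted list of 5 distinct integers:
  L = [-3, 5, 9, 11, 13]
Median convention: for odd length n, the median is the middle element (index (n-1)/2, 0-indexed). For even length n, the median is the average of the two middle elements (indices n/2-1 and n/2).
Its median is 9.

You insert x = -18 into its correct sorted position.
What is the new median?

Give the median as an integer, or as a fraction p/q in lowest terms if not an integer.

Answer: 7

Derivation:
Old list (sorted, length 5): [-3, 5, 9, 11, 13]
Old median = 9
Insert x = -18
Old length odd (5). Middle was index 2 = 9.
New length even (6). New median = avg of two middle elements.
x = -18: 0 elements are < x, 5 elements are > x.
New sorted list: [-18, -3, 5, 9, 11, 13]
New median = 7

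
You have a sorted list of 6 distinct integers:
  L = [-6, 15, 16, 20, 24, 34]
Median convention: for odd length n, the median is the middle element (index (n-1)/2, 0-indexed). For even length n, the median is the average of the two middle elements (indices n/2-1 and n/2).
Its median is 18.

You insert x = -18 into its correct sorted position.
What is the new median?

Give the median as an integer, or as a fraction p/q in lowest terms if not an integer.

Old list (sorted, length 6): [-6, 15, 16, 20, 24, 34]
Old median = 18
Insert x = -18
Old length even (6). Middle pair: indices 2,3 = 16,20.
New length odd (7). New median = single middle element.
x = -18: 0 elements are < x, 6 elements are > x.
New sorted list: [-18, -6, 15, 16, 20, 24, 34]
New median = 16

Answer: 16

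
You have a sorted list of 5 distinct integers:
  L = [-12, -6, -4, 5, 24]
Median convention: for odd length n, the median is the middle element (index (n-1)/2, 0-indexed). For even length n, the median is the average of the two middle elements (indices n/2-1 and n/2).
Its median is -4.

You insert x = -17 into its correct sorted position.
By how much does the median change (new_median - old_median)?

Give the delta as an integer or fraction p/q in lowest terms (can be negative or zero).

Old median = -4
After inserting x = -17: new sorted = [-17, -12, -6, -4, 5, 24]
New median = -5
Delta = -5 - -4 = -1

Answer: -1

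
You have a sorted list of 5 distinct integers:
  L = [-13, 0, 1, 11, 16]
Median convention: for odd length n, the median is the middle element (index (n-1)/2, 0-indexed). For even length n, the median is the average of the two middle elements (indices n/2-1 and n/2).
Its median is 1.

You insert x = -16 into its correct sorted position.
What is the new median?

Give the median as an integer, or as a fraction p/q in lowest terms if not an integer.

Old list (sorted, length 5): [-13, 0, 1, 11, 16]
Old median = 1
Insert x = -16
Old length odd (5). Middle was index 2 = 1.
New length even (6). New median = avg of two middle elements.
x = -16: 0 elements are < x, 5 elements are > x.
New sorted list: [-16, -13, 0, 1, 11, 16]
New median = 1/2

Answer: 1/2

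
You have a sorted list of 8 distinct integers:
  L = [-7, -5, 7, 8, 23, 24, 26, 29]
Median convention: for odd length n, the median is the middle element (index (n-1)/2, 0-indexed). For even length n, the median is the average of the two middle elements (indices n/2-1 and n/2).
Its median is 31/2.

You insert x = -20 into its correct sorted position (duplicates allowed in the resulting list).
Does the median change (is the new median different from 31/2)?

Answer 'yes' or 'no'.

Old median = 31/2
Insert x = -20
New median = 8
Changed? yes

Answer: yes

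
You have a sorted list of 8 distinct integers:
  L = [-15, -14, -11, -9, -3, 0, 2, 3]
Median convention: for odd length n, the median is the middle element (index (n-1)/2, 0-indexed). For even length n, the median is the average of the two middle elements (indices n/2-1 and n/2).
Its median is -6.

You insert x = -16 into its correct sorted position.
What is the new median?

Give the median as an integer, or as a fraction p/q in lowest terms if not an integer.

Old list (sorted, length 8): [-15, -14, -11, -9, -3, 0, 2, 3]
Old median = -6
Insert x = -16
Old length even (8). Middle pair: indices 3,4 = -9,-3.
New length odd (9). New median = single middle element.
x = -16: 0 elements are < x, 8 elements are > x.
New sorted list: [-16, -15, -14, -11, -9, -3, 0, 2, 3]
New median = -9

Answer: -9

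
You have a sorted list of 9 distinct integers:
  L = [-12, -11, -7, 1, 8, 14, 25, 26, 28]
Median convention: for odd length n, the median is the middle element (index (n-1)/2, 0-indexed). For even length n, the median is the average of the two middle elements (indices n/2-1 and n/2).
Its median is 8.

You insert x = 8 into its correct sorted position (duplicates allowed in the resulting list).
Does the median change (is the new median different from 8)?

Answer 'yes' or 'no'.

Answer: no

Derivation:
Old median = 8
Insert x = 8
New median = 8
Changed? no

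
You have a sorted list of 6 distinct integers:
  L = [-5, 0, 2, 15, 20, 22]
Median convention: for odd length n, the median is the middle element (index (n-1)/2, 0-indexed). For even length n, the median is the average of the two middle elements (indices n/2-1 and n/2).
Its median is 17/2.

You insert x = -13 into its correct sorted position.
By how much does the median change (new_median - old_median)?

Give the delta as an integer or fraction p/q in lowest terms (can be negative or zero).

Answer: -13/2

Derivation:
Old median = 17/2
After inserting x = -13: new sorted = [-13, -5, 0, 2, 15, 20, 22]
New median = 2
Delta = 2 - 17/2 = -13/2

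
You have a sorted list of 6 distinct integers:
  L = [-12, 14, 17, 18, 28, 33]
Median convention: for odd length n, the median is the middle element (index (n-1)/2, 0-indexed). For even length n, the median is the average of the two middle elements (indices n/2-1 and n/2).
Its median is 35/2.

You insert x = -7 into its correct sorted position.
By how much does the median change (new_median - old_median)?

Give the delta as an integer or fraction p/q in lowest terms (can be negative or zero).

Old median = 35/2
After inserting x = -7: new sorted = [-12, -7, 14, 17, 18, 28, 33]
New median = 17
Delta = 17 - 35/2 = -1/2

Answer: -1/2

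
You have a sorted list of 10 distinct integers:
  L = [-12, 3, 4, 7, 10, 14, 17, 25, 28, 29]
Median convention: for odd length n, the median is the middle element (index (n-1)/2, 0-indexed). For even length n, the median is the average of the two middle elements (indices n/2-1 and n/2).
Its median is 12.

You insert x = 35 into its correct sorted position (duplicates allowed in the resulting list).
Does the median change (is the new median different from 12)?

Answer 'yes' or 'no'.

Answer: yes

Derivation:
Old median = 12
Insert x = 35
New median = 14
Changed? yes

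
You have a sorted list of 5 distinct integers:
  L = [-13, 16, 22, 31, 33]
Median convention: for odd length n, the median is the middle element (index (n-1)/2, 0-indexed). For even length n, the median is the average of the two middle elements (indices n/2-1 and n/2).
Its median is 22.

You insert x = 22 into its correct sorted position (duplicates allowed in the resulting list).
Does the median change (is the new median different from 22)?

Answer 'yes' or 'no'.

Answer: no

Derivation:
Old median = 22
Insert x = 22
New median = 22
Changed? no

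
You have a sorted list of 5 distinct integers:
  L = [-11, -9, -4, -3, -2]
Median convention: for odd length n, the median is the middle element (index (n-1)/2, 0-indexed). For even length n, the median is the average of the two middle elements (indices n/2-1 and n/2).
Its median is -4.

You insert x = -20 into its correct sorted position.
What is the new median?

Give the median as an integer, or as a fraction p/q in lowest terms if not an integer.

Answer: -13/2

Derivation:
Old list (sorted, length 5): [-11, -9, -4, -3, -2]
Old median = -4
Insert x = -20
Old length odd (5). Middle was index 2 = -4.
New length even (6). New median = avg of two middle elements.
x = -20: 0 elements are < x, 5 elements are > x.
New sorted list: [-20, -11, -9, -4, -3, -2]
New median = -13/2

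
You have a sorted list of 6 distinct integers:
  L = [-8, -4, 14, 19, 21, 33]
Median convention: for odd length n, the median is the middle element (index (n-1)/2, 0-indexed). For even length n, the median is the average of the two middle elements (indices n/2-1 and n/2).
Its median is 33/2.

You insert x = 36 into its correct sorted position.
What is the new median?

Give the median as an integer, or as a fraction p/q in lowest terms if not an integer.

Answer: 19

Derivation:
Old list (sorted, length 6): [-8, -4, 14, 19, 21, 33]
Old median = 33/2
Insert x = 36
Old length even (6). Middle pair: indices 2,3 = 14,19.
New length odd (7). New median = single middle element.
x = 36: 6 elements are < x, 0 elements are > x.
New sorted list: [-8, -4, 14, 19, 21, 33, 36]
New median = 19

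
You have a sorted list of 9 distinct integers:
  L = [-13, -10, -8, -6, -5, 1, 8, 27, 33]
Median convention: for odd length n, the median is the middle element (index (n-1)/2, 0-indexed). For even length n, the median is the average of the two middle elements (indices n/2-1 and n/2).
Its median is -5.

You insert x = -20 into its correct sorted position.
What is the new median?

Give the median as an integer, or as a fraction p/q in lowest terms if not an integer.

Old list (sorted, length 9): [-13, -10, -8, -6, -5, 1, 8, 27, 33]
Old median = -5
Insert x = -20
Old length odd (9). Middle was index 4 = -5.
New length even (10). New median = avg of two middle elements.
x = -20: 0 elements are < x, 9 elements are > x.
New sorted list: [-20, -13, -10, -8, -6, -5, 1, 8, 27, 33]
New median = -11/2

Answer: -11/2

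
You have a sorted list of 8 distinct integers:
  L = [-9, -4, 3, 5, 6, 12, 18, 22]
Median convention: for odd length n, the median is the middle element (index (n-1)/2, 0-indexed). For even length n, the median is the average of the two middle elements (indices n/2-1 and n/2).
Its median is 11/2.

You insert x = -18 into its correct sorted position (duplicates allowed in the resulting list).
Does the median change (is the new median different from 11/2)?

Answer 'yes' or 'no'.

Old median = 11/2
Insert x = -18
New median = 5
Changed? yes

Answer: yes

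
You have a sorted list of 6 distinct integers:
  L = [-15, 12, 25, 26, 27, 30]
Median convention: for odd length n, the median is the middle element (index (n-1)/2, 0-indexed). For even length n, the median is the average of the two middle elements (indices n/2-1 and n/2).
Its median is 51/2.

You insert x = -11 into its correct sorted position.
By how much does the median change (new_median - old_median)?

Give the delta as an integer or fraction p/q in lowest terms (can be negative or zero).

Answer: -1/2

Derivation:
Old median = 51/2
After inserting x = -11: new sorted = [-15, -11, 12, 25, 26, 27, 30]
New median = 25
Delta = 25 - 51/2 = -1/2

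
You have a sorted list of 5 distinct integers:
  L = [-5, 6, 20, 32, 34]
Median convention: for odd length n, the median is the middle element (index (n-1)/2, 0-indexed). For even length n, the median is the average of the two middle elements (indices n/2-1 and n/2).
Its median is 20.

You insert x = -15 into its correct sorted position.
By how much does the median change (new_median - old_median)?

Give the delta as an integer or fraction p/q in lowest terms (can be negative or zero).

Answer: -7

Derivation:
Old median = 20
After inserting x = -15: new sorted = [-15, -5, 6, 20, 32, 34]
New median = 13
Delta = 13 - 20 = -7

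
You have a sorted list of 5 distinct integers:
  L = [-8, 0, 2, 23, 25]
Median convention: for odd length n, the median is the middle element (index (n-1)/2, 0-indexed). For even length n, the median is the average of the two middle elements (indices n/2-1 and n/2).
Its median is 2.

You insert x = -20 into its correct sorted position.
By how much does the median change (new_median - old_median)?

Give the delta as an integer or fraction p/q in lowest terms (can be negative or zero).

Old median = 2
After inserting x = -20: new sorted = [-20, -8, 0, 2, 23, 25]
New median = 1
Delta = 1 - 2 = -1

Answer: -1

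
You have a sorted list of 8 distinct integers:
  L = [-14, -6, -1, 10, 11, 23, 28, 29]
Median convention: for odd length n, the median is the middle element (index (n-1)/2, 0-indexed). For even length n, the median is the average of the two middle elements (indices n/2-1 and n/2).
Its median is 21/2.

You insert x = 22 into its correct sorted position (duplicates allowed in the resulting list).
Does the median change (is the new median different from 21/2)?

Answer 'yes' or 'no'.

Old median = 21/2
Insert x = 22
New median = 11
Changed? yes

Answer: yes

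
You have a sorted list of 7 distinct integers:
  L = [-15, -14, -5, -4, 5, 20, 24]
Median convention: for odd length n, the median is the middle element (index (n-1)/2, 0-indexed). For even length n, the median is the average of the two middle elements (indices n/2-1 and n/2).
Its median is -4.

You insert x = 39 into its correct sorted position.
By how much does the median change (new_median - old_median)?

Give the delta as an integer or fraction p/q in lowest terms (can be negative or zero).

Answer: 9/2

Derivation:
Old median = -4
After inserting x = 39: new sorted = [-15, -14, -5, -4, 5, 20, 24, 39]
New median = 1/2
Delta = 1/2 - -4 = 9/2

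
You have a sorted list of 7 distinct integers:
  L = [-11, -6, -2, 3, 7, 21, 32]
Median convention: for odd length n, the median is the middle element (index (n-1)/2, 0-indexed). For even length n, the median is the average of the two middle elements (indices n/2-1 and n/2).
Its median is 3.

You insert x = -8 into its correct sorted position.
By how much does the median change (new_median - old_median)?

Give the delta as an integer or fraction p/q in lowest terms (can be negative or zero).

Old median = 3
After inserting x = -8: new sorted = [-11, -8, -6, -2, 3, 7, 21, 32]
New median = 1/2
Delta = 1/2 - 3 = -5/2

Answer: -5/2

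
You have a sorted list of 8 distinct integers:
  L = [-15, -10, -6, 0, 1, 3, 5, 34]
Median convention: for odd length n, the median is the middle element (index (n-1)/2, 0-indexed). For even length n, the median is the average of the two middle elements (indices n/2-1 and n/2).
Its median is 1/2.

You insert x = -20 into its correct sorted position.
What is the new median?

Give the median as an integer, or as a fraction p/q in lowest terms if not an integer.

Answer: 0

Derivation:
Old list (sorted, length 8): [-15, -10, -6, 0, 1, 3, 5, 34]
Old median = 1/2
Insert x = -20
Old length even (8). Middle pair: indices 3,4 = 0,1.
New length odd (9). New median = single middle element.
x = -20: 0 elements are < x, 8 elements are > x.
New sorted list: [-20, -15, -10, -6, 0, 1, 3, 5, 34]
New median = 0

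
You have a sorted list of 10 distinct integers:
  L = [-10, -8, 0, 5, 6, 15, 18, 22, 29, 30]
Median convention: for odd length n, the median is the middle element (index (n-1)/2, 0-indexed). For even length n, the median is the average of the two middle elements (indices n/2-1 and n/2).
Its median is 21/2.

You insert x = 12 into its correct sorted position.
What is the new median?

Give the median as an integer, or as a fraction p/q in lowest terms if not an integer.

Old list (sorted, length 10): [-10, -8, 0, 5, 6, 15, 18, 22, 29, 30]
Old median = 21/2
Insert x = 12
Old length even (10). Middle pair: indices 4,5 = 6,15.
New length odd (11). New median = single middle element.
x = 12: 5 elements are < x, 5 elements are > x.
New sorted list: [-10, -8, 0, 5, 6, 12, 15, 18, 22, 29, 30]
New median = 12

Answer: 12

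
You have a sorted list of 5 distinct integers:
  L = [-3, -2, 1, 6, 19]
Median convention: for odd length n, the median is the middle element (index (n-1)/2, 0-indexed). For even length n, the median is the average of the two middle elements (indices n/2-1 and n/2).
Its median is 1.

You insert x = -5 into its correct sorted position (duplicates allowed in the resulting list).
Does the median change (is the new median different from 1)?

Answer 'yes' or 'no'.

Old median = 1
Insert x = -5
New median = -1/2
Changed? yes

Answer: yes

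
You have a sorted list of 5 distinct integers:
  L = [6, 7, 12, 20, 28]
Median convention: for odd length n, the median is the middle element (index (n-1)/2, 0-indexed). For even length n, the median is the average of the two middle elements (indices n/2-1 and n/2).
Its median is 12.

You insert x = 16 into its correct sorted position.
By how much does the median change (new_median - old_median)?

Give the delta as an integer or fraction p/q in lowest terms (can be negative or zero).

Answer: 2

Derivation:
Old median = 12
After inserting x = 16: new sorted = [6, 7, 12, 16, 20, 28]
New median = 14
Delta = 14 - 12 = 2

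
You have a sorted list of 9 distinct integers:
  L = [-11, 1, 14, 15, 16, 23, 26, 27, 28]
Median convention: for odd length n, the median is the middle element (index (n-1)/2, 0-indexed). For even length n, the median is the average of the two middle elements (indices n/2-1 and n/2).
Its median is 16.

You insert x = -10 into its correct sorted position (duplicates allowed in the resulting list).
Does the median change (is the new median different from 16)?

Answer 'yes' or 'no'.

Answer: yes

Derivation:
Old median = 16
Insert x = -10
New median = 31/2
Changed? yes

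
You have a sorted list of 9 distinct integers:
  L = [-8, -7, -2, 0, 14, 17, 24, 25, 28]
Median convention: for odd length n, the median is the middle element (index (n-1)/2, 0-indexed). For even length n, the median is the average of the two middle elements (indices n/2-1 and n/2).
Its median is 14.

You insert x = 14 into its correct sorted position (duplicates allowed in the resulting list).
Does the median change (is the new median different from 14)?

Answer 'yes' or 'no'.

Old median = 14
Insert x = 14
New median = 14
Changed? no

Answer: no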